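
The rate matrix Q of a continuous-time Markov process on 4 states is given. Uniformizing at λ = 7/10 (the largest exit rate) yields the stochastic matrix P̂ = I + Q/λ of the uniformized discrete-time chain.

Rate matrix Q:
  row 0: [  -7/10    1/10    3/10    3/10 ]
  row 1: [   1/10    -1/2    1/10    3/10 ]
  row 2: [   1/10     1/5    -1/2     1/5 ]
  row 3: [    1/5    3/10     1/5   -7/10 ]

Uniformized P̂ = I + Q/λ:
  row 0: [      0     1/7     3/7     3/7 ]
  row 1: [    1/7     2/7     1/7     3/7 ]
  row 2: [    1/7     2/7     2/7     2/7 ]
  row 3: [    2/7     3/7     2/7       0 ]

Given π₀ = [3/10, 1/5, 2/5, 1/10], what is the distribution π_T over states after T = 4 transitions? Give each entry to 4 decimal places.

t=0: π = [0.3000, 0.2000, 0.4000, 0.1000]
t=1: π = [0.1143, 0.2571, 0.3000, 0.3286]
t=2: π = [0.1735, 0.3163, 0.2653, 0.2449]
t=3: π = [0.1531, 0.2959, 0.2653, 0.2857]
t=4: π = [0.1618, 0.3047, 0.2653, 0.2682]

π = [0.1618, 0.3047, 0.2653, 0.2682]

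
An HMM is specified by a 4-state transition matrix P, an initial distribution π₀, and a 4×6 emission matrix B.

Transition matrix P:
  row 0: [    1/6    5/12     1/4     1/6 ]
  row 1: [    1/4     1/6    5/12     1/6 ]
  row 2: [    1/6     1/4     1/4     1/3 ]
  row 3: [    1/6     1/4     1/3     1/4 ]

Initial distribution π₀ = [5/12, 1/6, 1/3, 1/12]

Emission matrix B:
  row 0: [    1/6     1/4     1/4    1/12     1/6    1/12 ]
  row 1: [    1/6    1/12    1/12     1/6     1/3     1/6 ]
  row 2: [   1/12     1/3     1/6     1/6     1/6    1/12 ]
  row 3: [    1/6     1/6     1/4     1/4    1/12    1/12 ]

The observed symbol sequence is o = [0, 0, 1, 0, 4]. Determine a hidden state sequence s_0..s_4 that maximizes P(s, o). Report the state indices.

t=0: δ = [6.944e-02, 2.778e-02, 2.778e-02, 1.389e-02]  (obs o_0=0)
t=1: δ = [1.929e-03, 4.823e-03, 1.447e-03, 1.929e-03]  ψ = [0, 0, 0, 0]  (obs o_1=0)
t=2: δ = [3.014e-04, 6.698e-05, 6.698e-04, 1.340e-04]  ψ = [1, 0, 1, 1]  (obs o_2=1)
t=3: δ = [1.861e-05, 2.791e-05, 1.395e-05, 3.721e-05]  ψ = [2, 2, 2, 2]  (obs o_3=0)
t=4: δ = [1.163e-06, 3.101e-06, 2.067e-06, 7.752e-07]  ψ = [1, 3, 3, 3]  (obs o_4=4)
backtrack: best end state = 1; path = [0, 1, 2, 3, 1]

path = [0, 1, 2, 3, 1]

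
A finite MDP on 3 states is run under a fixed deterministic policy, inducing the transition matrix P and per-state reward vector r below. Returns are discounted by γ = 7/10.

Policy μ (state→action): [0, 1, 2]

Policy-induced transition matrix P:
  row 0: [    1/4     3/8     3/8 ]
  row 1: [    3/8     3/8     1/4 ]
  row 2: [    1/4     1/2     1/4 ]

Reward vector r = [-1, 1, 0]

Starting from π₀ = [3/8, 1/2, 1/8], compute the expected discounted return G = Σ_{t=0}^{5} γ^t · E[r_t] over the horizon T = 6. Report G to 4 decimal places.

t=0: π = [0.3750, 0.5000, 0.1250], E[r] = 0.1250, γ^t·E[r] = 0.125000, running G = 0.125000
t=1: π = [0.3125, 0.3906, 0.2969], E[r] = 0.0781, γ^t·E[r] = 0.054688, running G = 0.179688
t=2: π = [0.2988, 0.4121, 0.2891], E[r] = 0.1133, γ^t·E[r] = 0.055508, running G = 0.235195
t=3: π = [0.3015, 0.4111, 0.2874], E[r] = 0.1096, γ^t·E[r] = 0.037599, running G = 0.272795
t=4: π = [0.3014, 0.4109, 0.2877], E[r] = 0.1095, γ^t·E[r] = 0.026298, running G = 0.299092
t=5: π = [0.3014, 0.4110, 0.2877], E[r] = 0.1096, γ^t·E[r] = 0.018420, running G = 0.317512

G = 0.3175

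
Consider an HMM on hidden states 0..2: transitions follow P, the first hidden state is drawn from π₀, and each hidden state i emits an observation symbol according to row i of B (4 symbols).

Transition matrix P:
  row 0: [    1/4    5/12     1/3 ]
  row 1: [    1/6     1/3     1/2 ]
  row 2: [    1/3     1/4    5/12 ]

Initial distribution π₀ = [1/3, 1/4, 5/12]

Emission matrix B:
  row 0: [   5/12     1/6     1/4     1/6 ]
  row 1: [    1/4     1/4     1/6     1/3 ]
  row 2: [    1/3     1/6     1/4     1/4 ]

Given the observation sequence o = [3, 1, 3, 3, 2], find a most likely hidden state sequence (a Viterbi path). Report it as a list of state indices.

path = [2, 0, 1, 1, 2]

t=0: δ = [5.556e-02, 8.333e-02, 1.042e-01]  (obs o_0=3)
t=1: δ = [5.787e-03, 6.944e-03, 7.234e-03]  ψ = [2, 1, 2]  (obs o_1=1)
t=2: δ = [4.019e-04, 8.038e-04, 8.681e-04]  ψ = [2, 0, 1]  (obs o_2=3)
t=3: δ = [4.823e-05, 8.931e-05, 1.005e-04]  ψ = [2, 1, 1]  (obs o_3=3)
t=4: δ = [8.372e-06, 4.961e-06, 1.116e-05]  ψ = [2, 1, 1]  (obs o_4=2)
backtrack: best end state = 2; path = [2, 0, 1, 1, 2]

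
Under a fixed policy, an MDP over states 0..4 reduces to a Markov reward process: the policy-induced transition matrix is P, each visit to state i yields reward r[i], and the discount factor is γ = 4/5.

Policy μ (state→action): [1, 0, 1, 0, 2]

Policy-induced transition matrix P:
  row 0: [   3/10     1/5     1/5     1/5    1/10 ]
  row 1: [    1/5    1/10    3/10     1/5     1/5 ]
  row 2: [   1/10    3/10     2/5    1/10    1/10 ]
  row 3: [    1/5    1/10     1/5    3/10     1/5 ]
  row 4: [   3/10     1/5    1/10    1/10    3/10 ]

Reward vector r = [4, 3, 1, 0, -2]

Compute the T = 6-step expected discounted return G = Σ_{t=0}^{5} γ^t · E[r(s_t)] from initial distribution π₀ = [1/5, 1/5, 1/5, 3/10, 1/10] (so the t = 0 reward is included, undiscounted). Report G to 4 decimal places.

t=0: π = [0.2000, 0.2000, 0.2000, 0.3000, 0.1000], E[r] = 1.4000, γ^t·E[r] = 1.400000, running G = 1.400000
t=1: π = [0.2100, 0.1700, 0.2500, 0.2000, 0.1700], E[r] = 1.2600, γ^t·E[r] = 1.008000, running G = 2.408000
t=2: π = [0.2130, 0.1880, 0.2500, 0.1780, 0.1710], E[r] = 1.3240, γ^t·E[r] = 0.847360, running G = 3.255360
t=3: π = [0.2134, 0.1884, 0.2517, 0.1757, 0.1708], E[r] = 1.3289, γ^t·E[r] = 0.680397, running G = 3.935757
t=4: π = [0.2133, 0.1888, 0.2521, 0.1753, 0.1706], E[r] = 1.3302, γ^t·E[r] = 0.544866, running G = 4.480623
t=5: π = [0.2132, 0.1888, 0.2522, 0.1753, 0.1705], E[r] = 1.3303, γ^t·E[r] = 0.435909, running G = 4.916532

G = 4.9165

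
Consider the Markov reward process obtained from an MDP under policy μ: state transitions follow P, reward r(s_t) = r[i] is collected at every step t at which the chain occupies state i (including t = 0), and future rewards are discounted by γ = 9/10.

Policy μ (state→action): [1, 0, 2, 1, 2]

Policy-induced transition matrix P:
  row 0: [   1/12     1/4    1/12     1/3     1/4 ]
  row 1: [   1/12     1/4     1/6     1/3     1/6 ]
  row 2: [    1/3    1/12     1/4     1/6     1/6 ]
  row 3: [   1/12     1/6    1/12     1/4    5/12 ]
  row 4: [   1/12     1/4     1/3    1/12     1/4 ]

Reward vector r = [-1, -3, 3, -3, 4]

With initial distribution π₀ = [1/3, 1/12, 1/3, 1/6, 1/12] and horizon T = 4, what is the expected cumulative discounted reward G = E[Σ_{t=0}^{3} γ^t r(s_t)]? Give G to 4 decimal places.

G = 0.6097

t=0: π = [0.3333, 0.0833, 0.3333, 0.1667, 0.0833], E[r] = 0.2500, γ^t·E[r] = 0.250000, running G = 0.250000
t=1: π = [0.1667, 0.1806, 0.1667, 0.2431, 0.2431], E[r] = 0.0347, γ^t·E[r] = 0.031250, running G = 0.281250
t=2: π = [0.1250, 0.2020, 0.1869, 0.2245, 0.2616], E[r] = 0.2025, γ^t·E[r] = 0.164063, running G = 0.445313
t=3: π = [0.1301, 0.2001, 0.1967, 0.2181, 0.2550], E[r] = 0.2255, γ^t·E[r] = 0.164391, running G = 0.609703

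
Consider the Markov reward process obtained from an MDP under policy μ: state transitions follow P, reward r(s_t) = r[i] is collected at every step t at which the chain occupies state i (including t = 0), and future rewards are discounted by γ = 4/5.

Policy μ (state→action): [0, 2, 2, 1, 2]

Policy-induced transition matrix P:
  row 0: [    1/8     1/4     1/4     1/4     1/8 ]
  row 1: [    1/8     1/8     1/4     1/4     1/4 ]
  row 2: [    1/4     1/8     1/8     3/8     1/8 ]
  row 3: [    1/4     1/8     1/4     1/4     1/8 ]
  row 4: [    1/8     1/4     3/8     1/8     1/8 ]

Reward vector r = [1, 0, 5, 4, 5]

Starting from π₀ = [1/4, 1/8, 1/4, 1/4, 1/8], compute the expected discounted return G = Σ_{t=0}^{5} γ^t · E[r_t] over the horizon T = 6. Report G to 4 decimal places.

t=0: π = [0.2500, 0.1250, 0.2500, 0.2500, 0.1250], E[r] = 3.1250, γ^t·E[r] = 3.125000, running G = 3.125000
t=1: π = [0.1875, 0.1719, 0.2344, 0.2656, 0.1406], E[r] = 3.1250, γ^t·E[r] = 2.500000, running G = 5.625000
t=2: π = [0.1875, 0.1660, 0.2383, 0.2617, 0.1465], E[r] = 3.1582, γ^t·E[r] = 2.021250, running G = 7.646250
t=3: π = [0.1875, 0.1667, 0.2385, 0.2615, 0.1458], E[r] = 3.1548, γ^t·E[r] = 1.615250, running G = 9.261500
t=4: π = [0.1875, 0.1667, 0.2384, 0.2616, 0.1458], E[r] = 3.1551, γ^t·E[r] = 1.292338, running G = 10.553838
t=5: π = [0.1875, 0.1667, 0.2384, 0.2616, 0.1458], E[r] = 3.1551, γ^t·E[r] = 1.033860, running G = 11.587698

G = 11.5877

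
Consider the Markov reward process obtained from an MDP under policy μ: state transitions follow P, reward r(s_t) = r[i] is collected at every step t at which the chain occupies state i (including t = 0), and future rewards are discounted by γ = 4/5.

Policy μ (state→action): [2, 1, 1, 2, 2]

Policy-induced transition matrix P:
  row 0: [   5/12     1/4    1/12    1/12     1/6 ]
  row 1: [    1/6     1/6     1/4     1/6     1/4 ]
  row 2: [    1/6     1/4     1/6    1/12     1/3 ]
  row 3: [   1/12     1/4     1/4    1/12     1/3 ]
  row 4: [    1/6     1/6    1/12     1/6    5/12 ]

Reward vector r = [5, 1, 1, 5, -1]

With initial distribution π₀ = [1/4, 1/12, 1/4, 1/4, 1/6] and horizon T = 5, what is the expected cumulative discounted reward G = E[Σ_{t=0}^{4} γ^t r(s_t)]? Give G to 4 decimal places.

t=0: π = [0.2500, 0.0833, 0.2500, 0.2500, 0.1667], E[r] = 2.6667, γ^t·E[r] = 2.666667, running G = 2.666667
t=1: π = [0.2083, 0.2292, 0.1597, 0.1042, 0.2986], E[r] = 1.6528, γ^t·E[r] = 1.322222, running G = 3.988889
t=2: π = [0.2101, 0.2060, 0.1522, 0.1273, 0.3044], E[r] = 1.7407, γ^t·E[r] = 1.114074, running G = 5.102963
t=3: π = [0.2086, 0.2075, 0.1516, 0.1259, 0.3065], E[r] = 1.7247, γ^t·E[r] = 0.883062, running G = 5.986025
t=4: π = [0.2083, 0.2072, 0.1515, 0.1262, 0.3068], E[r] = 1.7243, γ^t·E[r] = 0.706272, running G = 6.692296

G = 6.6923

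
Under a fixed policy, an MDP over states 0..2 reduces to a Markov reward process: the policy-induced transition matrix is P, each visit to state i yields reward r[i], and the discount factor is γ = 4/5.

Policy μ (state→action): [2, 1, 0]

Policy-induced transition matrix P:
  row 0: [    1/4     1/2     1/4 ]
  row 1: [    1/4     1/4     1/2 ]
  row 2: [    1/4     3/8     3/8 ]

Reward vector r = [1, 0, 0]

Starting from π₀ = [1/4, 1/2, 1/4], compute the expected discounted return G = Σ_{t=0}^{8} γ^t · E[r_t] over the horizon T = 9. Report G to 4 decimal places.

t=0: π = [0.2500, 0.5000, 0.2500], E[r] = 0.2500, γ^t·E[r] = 0.250000, running G = 0.250000
t=1: π = [0.2500, 0.3438, 0.4063], E[r] = 0.2500, γ^t·E[r] = 0.200000, running G = 0.450000
t=2: π = [0.2500, 0.3633, 0.3867], E[r] = 0.2500, γ^t·E[r] = 0.160000, running G = 0.610000
t=3: π = [0.2500, 0.3608, 0.3892], E[r] = 0.2500, γ^t·E[r] = 0.128000, running G = 0.738000
t=4: π = [0.2500, 0.3611, 0.3889], E[r] = 0.2500, γ^t·E[r] = 0.102400, running G = 0.840400
t=5: π = [0.2500, 0.3611, 0.3889], E[r] = 0.2500, γ^t·E[r] = 0.081920, running G = 0.922320
t=6: π = [0.2500, 0.3611, 0.3889], E[r] = 0.2500, γ^t·E[r] = 0.065536, running G = 0.987856
t=7: π = [0.2500, 0.3611, 0.3889], E[r] = 0.2500, γ^t·E[r] = 0.052429, running G = 1.040285
t=8: π = [0.2500, 0.3611, 0.3889], E[r] = 0.2500, γ^t·E[r] = 0.041943, running G = 1.082228

G = 1.0822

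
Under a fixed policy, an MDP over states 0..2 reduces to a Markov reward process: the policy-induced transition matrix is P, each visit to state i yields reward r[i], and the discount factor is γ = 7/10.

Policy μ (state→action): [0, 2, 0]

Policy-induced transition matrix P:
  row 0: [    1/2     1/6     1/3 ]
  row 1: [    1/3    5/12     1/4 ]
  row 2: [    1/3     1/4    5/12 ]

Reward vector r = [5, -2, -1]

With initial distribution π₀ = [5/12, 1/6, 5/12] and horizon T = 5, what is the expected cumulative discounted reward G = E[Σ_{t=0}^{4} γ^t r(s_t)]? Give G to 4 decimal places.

G = 3.3814

t=0: π = [0.4167, 0.1667, 0.4167], E[r] = 1.3333, γ^t·E[r] = 1.333333, running G = 1.333333
t=1: π = [0.4028, 0.2431, 0.3542], E[r] = 1.1736, γ^t·E[r] = 0.821528, running G = 2.154861
t=2: π = [0.4005, 0.2569, 0.3426], E[r] = 1.1458, γ^t·E[r] = 0.561458, running G = 2.716319
t=3: π = [0.4001, 0.2595, 0.3405], E[r] = 1.1410, γ^t·E[r] = 0.391367, running G = 3.107686
t=4: π = [0.4000, 0.2599, 0.3401], E[r] = 1.1402, γ^t·E[r] = 0.273756, running G = 3.381442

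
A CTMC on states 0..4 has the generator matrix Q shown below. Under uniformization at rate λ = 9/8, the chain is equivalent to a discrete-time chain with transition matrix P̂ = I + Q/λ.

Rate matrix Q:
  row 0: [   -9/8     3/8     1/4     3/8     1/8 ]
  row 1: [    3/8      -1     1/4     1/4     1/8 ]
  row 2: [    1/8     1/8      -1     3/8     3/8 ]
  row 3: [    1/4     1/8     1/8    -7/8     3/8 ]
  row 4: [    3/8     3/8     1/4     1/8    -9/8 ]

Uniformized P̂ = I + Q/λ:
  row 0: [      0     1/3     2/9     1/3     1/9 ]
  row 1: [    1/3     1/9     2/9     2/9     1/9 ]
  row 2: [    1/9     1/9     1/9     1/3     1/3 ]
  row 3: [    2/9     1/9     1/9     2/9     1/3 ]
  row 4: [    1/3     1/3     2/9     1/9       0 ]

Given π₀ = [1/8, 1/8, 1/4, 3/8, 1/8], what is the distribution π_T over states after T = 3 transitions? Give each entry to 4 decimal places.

t=0: π = [0.1250, 0.1250, 0.2500, 0.3750, 0.1250]
t=1: π = [0.1944, 0.1667, 0.1528, 0.2500, 0.2361]
t=2: π = [0.2068, 0.2068, 0.1775, 0.2346, 0.1744]
t=3: π = [0.1989, 0.1958, 0.1764, 0.2455, 0.1833]

π = [0.1989, 0.1958, 0.1764, 0.2455, 0.1833]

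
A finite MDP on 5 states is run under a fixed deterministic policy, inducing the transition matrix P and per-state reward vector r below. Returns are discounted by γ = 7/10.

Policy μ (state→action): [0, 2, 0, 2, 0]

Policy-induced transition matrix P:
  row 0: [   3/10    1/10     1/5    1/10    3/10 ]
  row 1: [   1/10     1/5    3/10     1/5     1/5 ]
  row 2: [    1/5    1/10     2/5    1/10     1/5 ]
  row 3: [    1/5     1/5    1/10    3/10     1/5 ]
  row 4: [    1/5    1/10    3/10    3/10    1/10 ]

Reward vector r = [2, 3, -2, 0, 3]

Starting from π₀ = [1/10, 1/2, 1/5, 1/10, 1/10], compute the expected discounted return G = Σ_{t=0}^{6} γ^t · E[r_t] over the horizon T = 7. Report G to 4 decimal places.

G = 3.3493

t=0: π = [0.1000, 0.5000, 0.2000, 0.1000, 0.1000], E[r] = 1.6000, γ^t·E[r] = 1.600000, running G = 1.600000
t=1: π = [0.1600, 0.1600, 0.2900, 0.1900, 0.2000], E[r] = 0.8200, γ^t·E[r] = 0.574000, running G = 2.174000
t=2: π = [0.2000, 0.1350, 0.2750, 0.1940, 0.1960], E[r] = 0.8430, γ^t·E[r] = 0.413070, running G = 2.587070
t=3: π = [0.2065, 0.1329, 0.2687, 0.1915, 0.2004], E[r] = 0.8755, γ^t·E[r] = 0.300297, running G = 2.887367
t=4: π = [0.2074, 0.1324, 0.2679, 0.1917, 0.2006], E[r] = 0.8780, γ^t·E[r] = 0.210815, running G = 3.098182
t=5: π = [0.2075, 0.1324, 0.2677, 0.1917, 0.2007], E[r] = 0.8788, γ^t·E[r] = 0.147700, running G = 3.245881
t=6: π = [0.2075, 0.1324, 0.2677, 0.1917, 0.2007], E[r] = 0.8789, γ^t·E[r] = 0.103405, running G = 3.349286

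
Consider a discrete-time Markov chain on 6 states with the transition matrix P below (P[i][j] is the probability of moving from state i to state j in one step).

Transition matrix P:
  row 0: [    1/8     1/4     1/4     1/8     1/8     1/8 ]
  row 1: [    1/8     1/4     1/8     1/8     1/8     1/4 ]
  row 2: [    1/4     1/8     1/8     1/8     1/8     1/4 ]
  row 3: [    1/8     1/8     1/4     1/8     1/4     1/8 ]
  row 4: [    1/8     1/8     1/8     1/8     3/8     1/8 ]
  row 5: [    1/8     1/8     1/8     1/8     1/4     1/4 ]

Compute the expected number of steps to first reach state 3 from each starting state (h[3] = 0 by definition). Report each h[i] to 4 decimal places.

h = [8.0000, 8.0000, 8.0000, 0.0000, 8.0000, 8.0000]

First-step conditioning: h[3] = 0; for i ≠ 3, h[i] = 1 + Σ_k P[i][k]·h[k].
  h[0] = 1 + 1/8·h[0] + 1/4·h[1] + 1/4·h[2] + 1/8·h[4] + 1/8·h[5]
  h[1] = 1 + 1/8·h[0] + 1/4·h[1] + 1/8·h[2] + 1/8·h[4] + 1/4·h[5]
  h[2] = 1 + 1/4·h[0] + 1/8·h[1] + 1/8·h[2] + 1/8·h[4] + 1/4·h[5]
  h[4] = 1 + 1/8·h[0] + 1/8·h[1] + 1/8·h[2] + 3/8·h[4] + 1/8·h[5]
  h[5] = 1 + 1/8·h[0] + 1/8·h[1] + 1/8·h[2] + 1/4·h[4] + 1/4·h[5]
Solving the 5×5 linear system over states ≠ 3 gives exactly h = [8, 8, 8, 0, 8, 8] (h[3] = 0 is the target).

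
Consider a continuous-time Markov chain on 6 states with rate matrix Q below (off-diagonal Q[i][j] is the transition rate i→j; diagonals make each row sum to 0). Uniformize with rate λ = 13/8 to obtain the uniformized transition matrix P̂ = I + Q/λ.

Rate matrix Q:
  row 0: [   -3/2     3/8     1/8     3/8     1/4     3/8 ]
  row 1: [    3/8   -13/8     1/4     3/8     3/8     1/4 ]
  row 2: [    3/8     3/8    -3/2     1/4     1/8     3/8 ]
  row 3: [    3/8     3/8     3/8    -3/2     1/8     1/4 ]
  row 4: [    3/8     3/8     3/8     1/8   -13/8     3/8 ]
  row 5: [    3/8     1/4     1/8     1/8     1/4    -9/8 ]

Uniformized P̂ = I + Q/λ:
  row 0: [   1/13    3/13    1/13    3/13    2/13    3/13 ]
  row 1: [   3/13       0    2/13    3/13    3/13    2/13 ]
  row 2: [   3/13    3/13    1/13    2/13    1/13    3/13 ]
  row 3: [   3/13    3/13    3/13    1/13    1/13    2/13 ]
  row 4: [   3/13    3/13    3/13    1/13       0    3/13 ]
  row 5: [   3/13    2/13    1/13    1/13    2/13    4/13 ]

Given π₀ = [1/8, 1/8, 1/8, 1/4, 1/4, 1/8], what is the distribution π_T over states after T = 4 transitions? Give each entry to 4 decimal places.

t=0: π = [0.1250, 0.1250, 0.1250, 0.2500, 0.2500, 0.1250]
t=1: π = [0.2115, 0.1923, 0.1635, 0.1250, 0.0962, 0.2115]
t=2: π = [0.1982, 0.1701, 0.1257, 0.1516, 0.1317, 0.2226]
t=3: π = [0.2003, 0.1744, 0.1336, 0.1433, 0.1253, 0.2231]
t=4: π = [0.2000, 0.1734, 0.1317, 0.1448, 0.1267, 0.2235]

π = [0.2000, 0.1734, 0.1317, 0.1448, 0.1267, 0.2235]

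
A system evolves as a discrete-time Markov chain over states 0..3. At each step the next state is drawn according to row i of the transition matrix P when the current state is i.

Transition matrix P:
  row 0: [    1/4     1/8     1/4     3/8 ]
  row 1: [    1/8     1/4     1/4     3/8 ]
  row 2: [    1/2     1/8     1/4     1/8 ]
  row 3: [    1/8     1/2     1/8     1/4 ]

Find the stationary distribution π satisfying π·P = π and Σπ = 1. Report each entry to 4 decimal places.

Balance equations π_j = Σ_i π_i·P[i][j]:
  π_0 = 1/4·π_0 + 1/8·π_1 + 1/2·π_2 + 1/8·π_3
  π_1 = 1/8·π_0 + 1/4·π_1 + 1/8·π_2 + 1/2·π_3
  π_2 = 1/4·π_0 + 1/4·π_1 + 1/4·π_2 + 1/8·π_3
  normalize: π_0 + π_1 + π_2 + π_3 = 1
Solving the linear system gives exactly π = [23/98, 13/49, 3/14, 2/7].

π = [0.2347, 0.2653, 0.2143, 0.2857]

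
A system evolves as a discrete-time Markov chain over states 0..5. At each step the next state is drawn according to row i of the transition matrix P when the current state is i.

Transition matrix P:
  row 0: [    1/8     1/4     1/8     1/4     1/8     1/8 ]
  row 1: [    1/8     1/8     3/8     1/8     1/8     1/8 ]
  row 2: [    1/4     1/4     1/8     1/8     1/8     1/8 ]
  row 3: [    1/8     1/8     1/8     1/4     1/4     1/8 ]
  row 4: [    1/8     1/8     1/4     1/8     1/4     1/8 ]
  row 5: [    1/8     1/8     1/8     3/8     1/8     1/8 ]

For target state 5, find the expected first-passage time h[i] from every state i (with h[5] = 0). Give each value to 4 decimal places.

First-step conditioning: h[5] = 0; for i ≠ 5, h[i] = 1 + Σ_k P[i][k]·h[k].
  h[0] = 1 + 1/8·h[0] + 1/4·h[1] + 1/8·h[2] + 1/4·h[3] + 1/8·h[4]
  h[1] = 1 + 1/8·h[0] + 1/8·h[1] + 3/8·h[2] + 1/8·h[3] + 1/8·h[4]
  h[2] = 1 + 1/4·h[0] + 1/4·h[1] + 1/8·h[2] + 1/8·h[3] + 1/8·h[4]
  h[3] = 1 + 1/8·h[0] + 1/8·h[1] + 1/8·h[2] + 1/4·h[3] + 1/4·h[4]
  h[4] = 1 + 1/8·h[0] + 1/8·h[1] + 1/4·h[2] + 1/8·h[3] + 1/4·h[4]
Solving the 5×5 linear system over states ≠ 5 gives exactly h = [8, 8, 8, 8, 8, 0] (h[5] = 0 is the target).

h = [8.0000, 8.0000, 8.0000, 8.0000, 8.0000, 0.0000]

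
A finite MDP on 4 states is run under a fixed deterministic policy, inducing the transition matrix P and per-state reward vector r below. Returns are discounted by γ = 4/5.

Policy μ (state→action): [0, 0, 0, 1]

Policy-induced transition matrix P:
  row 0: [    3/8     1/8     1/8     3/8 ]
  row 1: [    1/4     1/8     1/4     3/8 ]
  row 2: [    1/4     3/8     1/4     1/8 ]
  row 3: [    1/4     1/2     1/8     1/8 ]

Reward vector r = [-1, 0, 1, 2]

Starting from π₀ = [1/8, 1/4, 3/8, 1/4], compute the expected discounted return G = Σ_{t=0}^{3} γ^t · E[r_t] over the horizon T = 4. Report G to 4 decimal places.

G = 1.5480

t=0: π = [0.1250, 0.2500, 0.3750, 0.2500], E[r] = 0.7500, γ^t·E[r] = 0.750000, running G = 0.750000
t=1: π = [0.2656, 0.3125, 0.2031, 0.2188], E[r] = 0.3750, γ^t·E[r] = 0.300000, running G = 1.050000
t=2: π = [0.2832, 0.2578, 0.1895, 0.2695], E[r] = 0.4453, γ^t·E[r] = 0.285000, running G = 1.335000
t=3: π = [0.2854, 0.2734, 0.1809, 0.2603], E[r] = 0.4160, γ^t·E[r] = 0.213000, running G = 1.548000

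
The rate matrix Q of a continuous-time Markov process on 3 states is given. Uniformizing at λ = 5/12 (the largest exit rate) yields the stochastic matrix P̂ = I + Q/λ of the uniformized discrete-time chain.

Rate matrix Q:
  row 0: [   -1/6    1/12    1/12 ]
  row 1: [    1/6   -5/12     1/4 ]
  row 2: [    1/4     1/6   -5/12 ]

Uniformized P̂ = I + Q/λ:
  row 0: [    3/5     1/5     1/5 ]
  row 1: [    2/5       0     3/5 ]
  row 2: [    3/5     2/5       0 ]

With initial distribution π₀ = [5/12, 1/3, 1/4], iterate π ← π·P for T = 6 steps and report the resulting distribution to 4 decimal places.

t=0: π = [0.4167, 0.3333, 0.2500]
t=1: π = [0.5333, 0.1833, 0.2833]
t=2: π = [0.5633, 0.2200, 0.2167]
t=3: π = [0.5560, 0.1993, 0.2447]
t=4: π = [0.5601, 0.2091, 0.2308]
t=5: π = [0.5582, 0.2043, 0.2375]
t=6: π = [0.5591, 0.2066, 0.2342]

π = [0.5591, 0.2066, 0.2342]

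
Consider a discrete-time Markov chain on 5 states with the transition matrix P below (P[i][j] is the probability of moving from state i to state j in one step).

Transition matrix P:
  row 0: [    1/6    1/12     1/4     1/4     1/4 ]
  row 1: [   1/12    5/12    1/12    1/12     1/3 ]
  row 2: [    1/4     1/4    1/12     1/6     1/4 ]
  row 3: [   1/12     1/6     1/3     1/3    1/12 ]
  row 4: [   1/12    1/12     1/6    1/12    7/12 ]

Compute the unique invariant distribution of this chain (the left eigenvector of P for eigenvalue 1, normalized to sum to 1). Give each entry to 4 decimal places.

π = [0.1224, 0.1880, 0.1730, 0.1575, 0.3591]

Balance equations π_j = Σ_i π_i·P[i][j]:
  π_0 = 1/6·π_0 + 1/12·π_1 + 1/4·π_2 + 1/12·π_3 + 1/12·π_4
  π_1 = 1/12·π_0 + 5/12·π_1 + 1/4·π_2 + 1/6·π_3 + 1/12·π_4
  π_2 = 1/4·π_0 + 1/12·π_1 + 1/12·π_2 + 1/3·π_3 + 1/6·π_4
  π_3 = 1/4·π_0 + 1/12·π_1 + 1/6·π_2 + 1/3·π_3 + 1/12·π_4
  normalize: π_0 + π_1 + π_2 + π_3 + π_4 = 1
Solving the linear system gives exactly π = [413/3375, 1903/10125, 584/3375, 319/2025, 404/1125].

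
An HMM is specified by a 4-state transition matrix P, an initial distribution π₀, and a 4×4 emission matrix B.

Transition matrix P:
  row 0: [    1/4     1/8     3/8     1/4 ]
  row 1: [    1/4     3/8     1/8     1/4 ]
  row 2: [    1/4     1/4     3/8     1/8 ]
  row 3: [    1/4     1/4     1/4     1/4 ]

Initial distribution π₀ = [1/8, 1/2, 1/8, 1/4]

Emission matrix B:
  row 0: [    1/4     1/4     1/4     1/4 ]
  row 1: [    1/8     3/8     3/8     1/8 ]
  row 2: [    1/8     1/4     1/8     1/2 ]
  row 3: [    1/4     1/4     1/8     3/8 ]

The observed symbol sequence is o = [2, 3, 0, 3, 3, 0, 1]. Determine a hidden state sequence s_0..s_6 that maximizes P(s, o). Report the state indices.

t=0: δ = [3.125e-02, 1.875e-01, 1.562e-02, 3.125e-02]  (obs o_0=2)
t=1: δ = [1.172e-02, 8.789e-03, 1.172e-02, 1.758e-02]  ψ = [1, 1, 1, 1]  (obs o_1=3)
t=2: δ = [1.099e-03, 5.493e-04, 5.493e-04, 1.099e-03]  ψ = [3, 3, 0, 3]  (obs o_2=0)
t=3: δ = [6.866e-05, 3.433e-05, 2.060e-04, 1.030e-04]  ψ = [0, 3, 0, 0]  (obs o_3=3)
t=4: δ = [1.287e-05, 6.437e-06, 3.862e-05, 9.656e-06]  ψ = [2, 2, 2, 2]  (obs o_4=3)
t=5: δ = [2.414e-06, 1.207e-06, 1.810e-06, 1.207e-06]  ψ = [2, 2, 2, 2]  (obs o_5=0)
t=6: δ = [1.509e-07, 1.697e-07, 2.263e-07, 1.509e-07]  ψ = [0, 1, 0, 0]  (obs o_6=1)
backtrack: best end state = 2; path = [1, 3, 0, 2, 2, 0, 2]

path = [1, 3, 0, 2, 2, 0, 2]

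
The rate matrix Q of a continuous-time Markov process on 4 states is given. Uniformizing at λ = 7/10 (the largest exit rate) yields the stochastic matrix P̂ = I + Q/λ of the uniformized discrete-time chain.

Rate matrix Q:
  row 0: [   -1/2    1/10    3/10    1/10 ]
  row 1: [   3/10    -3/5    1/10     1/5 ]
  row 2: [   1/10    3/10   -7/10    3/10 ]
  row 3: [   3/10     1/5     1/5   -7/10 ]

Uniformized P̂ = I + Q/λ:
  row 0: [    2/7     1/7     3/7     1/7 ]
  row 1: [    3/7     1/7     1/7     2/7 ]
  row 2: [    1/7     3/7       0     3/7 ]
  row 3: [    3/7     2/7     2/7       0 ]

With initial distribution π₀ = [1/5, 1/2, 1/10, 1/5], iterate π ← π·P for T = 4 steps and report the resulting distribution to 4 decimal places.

t=0: π = [0.2000, 0.5000, 0.1000, 0.2000]
t=1: π = [0.3714, 0.2000, 0.2143, 0.2143]
t=2: π = [0.3143, 0.2347, 0.2490, 0.2020]
t=3: π = [0.3125, 0.2429, 0.2259, 0.2187]
t=4: π = [0.3194, 0.2387, 0.2311, 0.2109]

π = [0.3194, 0.2387, 0.2311, 0.2109]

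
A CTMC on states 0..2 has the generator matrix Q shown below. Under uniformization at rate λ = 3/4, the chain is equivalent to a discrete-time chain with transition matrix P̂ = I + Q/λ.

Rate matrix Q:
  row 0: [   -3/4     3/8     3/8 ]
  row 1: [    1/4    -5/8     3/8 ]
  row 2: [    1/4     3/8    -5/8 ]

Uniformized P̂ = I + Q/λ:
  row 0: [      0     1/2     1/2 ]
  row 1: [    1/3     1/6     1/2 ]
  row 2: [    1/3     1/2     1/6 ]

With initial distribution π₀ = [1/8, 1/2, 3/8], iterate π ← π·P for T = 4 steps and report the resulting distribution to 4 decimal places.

π = [0.2485, 0.3765, 0.3750]

t=0: π = [0.1250, 0.5000, 0.3750]
t=1: π = [0.2917, 0.3333, 0.3750]
t=2: π = [0.2361, 0.3889, 0.3750]
t=3: π = [0.2546, 0.3704, 0.3750]
t=4: π = [0.2485, 0.3765, 0.3750]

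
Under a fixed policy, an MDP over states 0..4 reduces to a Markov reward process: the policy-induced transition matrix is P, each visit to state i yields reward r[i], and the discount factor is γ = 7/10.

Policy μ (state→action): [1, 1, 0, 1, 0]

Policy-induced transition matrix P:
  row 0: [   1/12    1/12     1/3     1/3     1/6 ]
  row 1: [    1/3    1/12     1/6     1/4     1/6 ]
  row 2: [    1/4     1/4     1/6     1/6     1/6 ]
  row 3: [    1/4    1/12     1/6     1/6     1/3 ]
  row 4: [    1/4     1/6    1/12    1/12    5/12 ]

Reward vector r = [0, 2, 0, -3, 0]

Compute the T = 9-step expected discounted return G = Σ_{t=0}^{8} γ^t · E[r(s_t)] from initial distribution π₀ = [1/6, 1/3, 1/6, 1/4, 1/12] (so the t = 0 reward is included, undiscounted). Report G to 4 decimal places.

G = -0.8416

t=0: π = [0.1667, 0.3333, 0.1667, 0.2500, 0.0833], E[r] = -0.0833, γ^t·E[r] = -0.083333, running G = -0.083333
t=1: π = [0.2500, 0.1181, 0.1875, 0.2153, 0.2292], E[r] = -0.4097, γ^t·E[r] = -0.286806, running G = -0.370139
t=2: π = [0.2182, 0.1337, 0.1892, 0.1991, 0.2598], E[r] = -0.3299, γ^t·E[r] = -0.161632, running G = -0.531771
t=3: π = [0.2248, 0.1365, 0.1814, 0.1925, 0.2648], E[r] = -0.3045, γ^t·E[r] = -0.104442, running G = -0.636212
t=4: π = [0.2239, 0.1356, 0.1821, 0.1934, 0.2650], E[r] = -0.3091, γ^t·E[r] = -0.074205, running G = -0.710418
t=5: π = [0.2240, 0.1358, 0.1819, 0.1932, 0.2651], E[r] = -0.3081, γ^t·E[r] = -0.051785, running G = -0.762202
t=6: π = [0.2240, 0.1357, 0.1819, 0.1932, 0.2652], E[r] = -0.3082, γ^t·E[r] = -0.036254, running G = -0.798456
t=7: π = [0.2240, 0.1357, 0.1819, 0.1932, 0.2652], E[r] = -0.3081, γ^t·E[r] = -0.025377, running G = -0.823833
t=8: π = [0.2240, 0.1357, 0.1819, 0.1932, 0.2652], E[r] = -0.3081, γ^t·E[r] = -0.017764, running G = -0.841597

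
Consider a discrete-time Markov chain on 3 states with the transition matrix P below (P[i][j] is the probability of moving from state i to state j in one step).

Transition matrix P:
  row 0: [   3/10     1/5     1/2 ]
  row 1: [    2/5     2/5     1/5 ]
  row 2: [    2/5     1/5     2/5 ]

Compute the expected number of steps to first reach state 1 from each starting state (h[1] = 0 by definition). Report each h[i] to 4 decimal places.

First-step conditioning: h[1] = 0; for i ≠ 1, h[i] = 1 + Σ_k P[i][k]·h[k].
  h[0] = 1 + 3/10·h[0] + 1/2·h[2]
  h[2] = 1 + 2/5·h[0] + 2/5·h[2]
Solving the 2×2 linear system over states ≠ 1 gives exactly h = [5, 0, 5] (h[1] = 0 is the target).

h = [5.0000, 0.0000, 5.0000]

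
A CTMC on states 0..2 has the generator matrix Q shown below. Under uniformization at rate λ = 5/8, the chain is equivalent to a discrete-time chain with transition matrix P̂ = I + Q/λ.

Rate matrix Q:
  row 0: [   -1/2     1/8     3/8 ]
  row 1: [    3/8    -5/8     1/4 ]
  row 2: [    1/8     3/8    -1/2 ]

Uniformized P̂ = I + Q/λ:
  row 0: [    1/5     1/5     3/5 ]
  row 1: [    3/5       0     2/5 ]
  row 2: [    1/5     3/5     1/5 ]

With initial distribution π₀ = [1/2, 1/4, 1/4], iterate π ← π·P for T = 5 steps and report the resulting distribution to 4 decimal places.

t=0: π = [0.5000, 0.2500, 0.2500]
t=1: π = [0.3000, 0.2500, 0.4500]
t=2: π = [0.3000, 0.3300, 0.3700]
t=3: π = [0.3320, 0.2820, 0.3860]
t=4: π = [0.3128, 0.2980, 0.3892]
t=5: π = [0.3192, 0.2961, 0.3847]

π = [0.3192, 0.2961, 0.3847]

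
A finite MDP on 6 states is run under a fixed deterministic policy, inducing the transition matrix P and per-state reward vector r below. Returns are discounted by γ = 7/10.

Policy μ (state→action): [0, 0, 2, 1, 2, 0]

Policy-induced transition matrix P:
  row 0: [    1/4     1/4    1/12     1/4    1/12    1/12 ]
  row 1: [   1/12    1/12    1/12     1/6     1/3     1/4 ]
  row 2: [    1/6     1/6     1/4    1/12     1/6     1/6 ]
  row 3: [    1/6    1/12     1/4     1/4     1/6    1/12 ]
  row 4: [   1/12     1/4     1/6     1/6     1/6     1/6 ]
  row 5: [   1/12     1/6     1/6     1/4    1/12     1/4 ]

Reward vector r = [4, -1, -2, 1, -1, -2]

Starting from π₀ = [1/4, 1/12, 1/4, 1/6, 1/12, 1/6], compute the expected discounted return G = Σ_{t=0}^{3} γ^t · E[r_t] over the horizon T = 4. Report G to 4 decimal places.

G = -0.1396

t=0: π = [0.2500, 0.0833, 0.2500, 0.1667, 0.0833, 0.1667], E[r] = 0.1667, γ^t·E[r] = 0.166667, running G = 0.166667
t=1: π = [0.1597, 0.1736, 0.1736, 0.1944, 0.1458, 0.1528], E[r] = -0.1389, γ^t·E[r] = -0.097222, running G = 0.069444
t=2: π = [0.1406, 0.1615, 0.1696, 0.1944, 0.1696, 0.1644], E[r] = -0.2419, γ^t·E[r] = -0.118530, running G = -0.049086
t=3: π = [0.1371, 0.1629, 0.1718, 0.1942, 0.1682, 0.1659], E[r] = -0.2639, γ^t·E[r] = -0.090514, running G = -0.139600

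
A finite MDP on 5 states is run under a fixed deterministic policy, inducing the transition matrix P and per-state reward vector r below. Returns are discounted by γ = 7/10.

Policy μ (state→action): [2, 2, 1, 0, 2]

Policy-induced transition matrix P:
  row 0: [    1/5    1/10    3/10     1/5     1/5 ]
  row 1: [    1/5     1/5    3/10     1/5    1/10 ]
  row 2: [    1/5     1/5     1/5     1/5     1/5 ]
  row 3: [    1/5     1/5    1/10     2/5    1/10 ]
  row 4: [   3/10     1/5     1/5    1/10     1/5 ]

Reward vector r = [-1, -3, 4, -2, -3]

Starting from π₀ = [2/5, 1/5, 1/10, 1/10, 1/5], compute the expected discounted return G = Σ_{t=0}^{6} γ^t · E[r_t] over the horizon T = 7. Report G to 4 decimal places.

t=0: π = [0.4000, 0.2000, 0.1000, 0.1000, 0.2000], E[r] = -1.4000, γ^t·E[r] = -1.400000, running G = -1.400000
t=1: π = [0.2200, 0.1600, 0.2500, 0.2000, 0.1700], E[r] = -0.6100, γ^t·E[r] = -0.427000, running G = -1.827000
t=2: π = [0.2170, 0.1780, 0.2180, 0.2230, 0.1640], E[r] = -0.8170, γ^t·E[r] = -0.400330, running G = -2.227330
t=3: π = [0.2164, 0.1783, 0.2172, 0.2282, 0.1599], E[r] = -0.8186, γ^t·E[r] = -0.280780, running G = -2.508110
t=4: π = [0.2160, 0.1784, 0.2167, 0.2297, 0.1594], E[r] = -0.8218, γ^t·E[r] = -0.197319, running G = -2.705429
t=5: π = [0.2159, 0.1784, 0.2165, 0.2300, 0.1592], E[r] = -0.8228, γ^t·E[r] = -0.138296, running G = -2.843724
t=6: π = [0.2159, 0.1784, 0.2164, 0.2301, 0.1592], E[r] = -0.8230, γ^t·E[r] = -0.096830, running G = -2.940554

G = -2.9406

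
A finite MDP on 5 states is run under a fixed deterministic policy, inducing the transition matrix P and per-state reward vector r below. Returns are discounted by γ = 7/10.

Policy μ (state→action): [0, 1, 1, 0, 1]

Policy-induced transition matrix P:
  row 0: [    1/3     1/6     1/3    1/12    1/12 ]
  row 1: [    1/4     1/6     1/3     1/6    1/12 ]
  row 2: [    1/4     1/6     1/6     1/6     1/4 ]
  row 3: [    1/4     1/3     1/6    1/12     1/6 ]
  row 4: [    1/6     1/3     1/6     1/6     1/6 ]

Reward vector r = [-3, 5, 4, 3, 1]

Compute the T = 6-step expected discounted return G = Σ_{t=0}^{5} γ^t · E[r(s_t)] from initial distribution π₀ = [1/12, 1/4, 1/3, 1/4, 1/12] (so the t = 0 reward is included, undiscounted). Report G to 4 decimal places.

t=0: π = [0.0833, 0.2500, 0.3333, 0.2500, 0.0833], E[r] = 3.1667, γ^t·E[r] = 3.166667, running G = 3.166667
t=1: π = [0.2500, 0.2222, 0.2222, 0.1389, 0.1667], E[r] = 1.8333, γ^t·E[r] = 1.283333, running G = 4.450000
t=2: π = [0.2569, 0.2176, 0.2454, 0.1343, 0.1458], E[r] = 1.8472, γ^t·E[r] = 0.905139, running G = 5.355139
t=3: π = [0.2593, 0.2133, 0.2458, 0.1341, 0.1476], E[r] = 1.8218, γ^t·E[r] = 0.624863, running G = 5.980002
t=4: π = [0.2593, 0.2136, 0.2454, 0.1339, 0.1478], E[r] = 1.8213, γ^t·E[r] = 0.437289, running G = 6.417291
t=5: π = [0.2593, 0.2136, 0.2455, 0.1339, 0.1477], E[r] = 1.8215, γ^t·E[r] = 0.306141, running G = 6.723432

G = 6.7234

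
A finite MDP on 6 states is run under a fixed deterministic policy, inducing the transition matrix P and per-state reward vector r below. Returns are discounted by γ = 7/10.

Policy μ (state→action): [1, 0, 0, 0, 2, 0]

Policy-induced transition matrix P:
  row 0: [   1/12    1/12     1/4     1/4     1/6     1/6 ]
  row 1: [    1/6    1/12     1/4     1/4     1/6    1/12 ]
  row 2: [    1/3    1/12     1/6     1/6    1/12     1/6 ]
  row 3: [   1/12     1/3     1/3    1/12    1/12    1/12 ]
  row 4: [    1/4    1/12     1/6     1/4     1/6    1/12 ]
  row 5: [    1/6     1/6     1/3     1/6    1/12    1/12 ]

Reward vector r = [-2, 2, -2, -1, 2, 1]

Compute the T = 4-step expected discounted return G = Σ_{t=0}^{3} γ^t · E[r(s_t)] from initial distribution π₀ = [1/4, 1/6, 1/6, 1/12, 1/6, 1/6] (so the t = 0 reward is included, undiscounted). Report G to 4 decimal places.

t=0: π = [0.2500, 0.1667, 0.1667, 0.0833, 0.1667, 0.1667], E[r] = -0.0833, γ^t·E[r] = -0.083333, running G = -0.083333
t=1: π = [0.1806, 0.1181, 0.2431, 0.2083, 0.1319, 0.1181], E[r] = -0.4375, γ^t·E[r] = -0.306250, running G = -0.389583
t=2: π = [0.1858, 0.1453, 0.2459, 0.1852, 0.1192, 0.1186], E[r] = -0.4010, γ^t·E[r] = -0.196510, running G = -0.586094
t=3: π = [0.1867, 0.1395, 0.2449, 0.1888, 0.1209, 0.1193], E[r] = -0.4118, γ^t·E[r] = -0.141263, running G = -0.727356

G = -0.7274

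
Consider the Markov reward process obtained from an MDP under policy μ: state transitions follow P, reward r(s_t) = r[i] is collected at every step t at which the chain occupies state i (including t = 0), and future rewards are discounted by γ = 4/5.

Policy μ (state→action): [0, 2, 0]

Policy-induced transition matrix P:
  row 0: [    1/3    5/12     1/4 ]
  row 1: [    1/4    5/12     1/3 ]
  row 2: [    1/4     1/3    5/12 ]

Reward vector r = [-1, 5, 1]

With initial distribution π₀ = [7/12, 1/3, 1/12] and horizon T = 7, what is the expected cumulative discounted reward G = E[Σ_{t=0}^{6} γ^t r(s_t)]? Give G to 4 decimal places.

t=0: π = [0.5833, 0.3333, 0.0833], E[r] = 1.1667, γ^t·E[r] = 1.166667, running G = 1.166667
t=1: π = [0.2986, 0.4097, 0.2917], E[r] = 2.0417, γ^t·E[r] = 1.633333, running G = 2.800000
t=2: π = [0.2749, 0.3924, 0.3328], E[r] = 2.0197, γ^t·E[r] = 1.292593, running G = 4.092593
t=3: π = [0.2729, 0.3889, 0.3382], E[r] = 2.0099, γ^t·E[r] = 1.029086, running G = 5.121679
t=4: π = [0.2727, 0.3885, 0.3388], E[r] = 2.0085, γ^t·E[r] = 0.822667, running G = 5.944346
t=5: π = [0.2727, 0.3884, 0.3388], E[r] = 2.0083, γ^t·E[r] = 0.658075, running G = 6.602421
t=6: π = [0.2727, 0.3884, 0.3388], E[r] = 2.0083, γ^t·E[r] = 0.526455, running G = 7.128876

G = 7.1289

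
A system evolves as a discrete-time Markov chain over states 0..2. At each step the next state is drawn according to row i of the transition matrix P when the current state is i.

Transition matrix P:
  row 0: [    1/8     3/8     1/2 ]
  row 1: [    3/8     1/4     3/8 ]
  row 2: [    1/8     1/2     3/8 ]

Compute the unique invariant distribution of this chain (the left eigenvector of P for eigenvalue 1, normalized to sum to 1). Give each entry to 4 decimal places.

Balance equations π_j = Σ_i π_i·P[i][j]:
  π_0 = 1/8·π_0 + 3/8·π_1 + 1/8·π_2
  π_1 = 3/8·π_0 + 1/4·π_1 + 1/2·π_2
  normalize: π_0 + π_1 + π_2 = 1
Solving the linear system gives exactly π = [9/41, 31/82, 33/82].

π = [0.2195, 0.3780, 0.4024]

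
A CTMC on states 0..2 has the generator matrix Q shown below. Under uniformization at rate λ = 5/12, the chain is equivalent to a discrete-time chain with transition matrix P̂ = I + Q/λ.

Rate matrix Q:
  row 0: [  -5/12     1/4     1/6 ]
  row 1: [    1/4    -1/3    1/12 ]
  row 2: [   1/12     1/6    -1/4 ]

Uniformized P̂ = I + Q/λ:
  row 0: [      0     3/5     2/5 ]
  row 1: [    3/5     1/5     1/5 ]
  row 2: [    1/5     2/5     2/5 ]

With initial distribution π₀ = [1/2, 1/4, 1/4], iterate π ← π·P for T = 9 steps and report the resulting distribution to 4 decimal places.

π = [0.2938, 0.3826, 0.3236]

t=0: π = [0.5000, 0.2500, 0.2500]
t=1: π = [0.2000, 0.4500, 0.3500]
t=2: π = [0.3400, 0.3500, 0.3100]
t=3: π = [0.2720, 0.3980, 0.3300]
t=4: π = [0.3048, 0.3748, 0.3204]
t=5: π = [0.2890, 0.3860, 0.3250]
t=6: π = [0.2966, 0.3806, 0.3228]
t=7: π = [0.2929, 0.3832, 0.3239]
t=8: π = [0.2947, 0.3819, 0.3234]
t=9: π = [0.2938, 0.3826, 0.3236]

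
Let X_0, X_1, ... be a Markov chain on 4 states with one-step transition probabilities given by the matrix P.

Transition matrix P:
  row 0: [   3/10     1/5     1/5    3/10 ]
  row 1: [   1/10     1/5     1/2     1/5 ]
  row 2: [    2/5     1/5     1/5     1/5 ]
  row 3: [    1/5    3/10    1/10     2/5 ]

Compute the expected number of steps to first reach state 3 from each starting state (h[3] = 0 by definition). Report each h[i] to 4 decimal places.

h = [3.9370, 4.4488, 4.3307, 0.0000]

First-step conditioning: h[3] = 0; for i ≠ 3, h[i] = 1 + Σ_k P[i][k]·h[k].
  h[0] = 1 + 3/10·h[0] + 1/5·h[1] + 1/5·h[2]
  h[1] = 1 + 1/10·h[0] + 1/5·h[1] + 1/2·h[2]
  h[2] = 1 + 2/5·h[0] + 1/5·h[1] + 1/5·h[2]
Solving the 3×3 linear system over states ≠ 3 gives exactly h = [500/127, 565/127, 550/127, 0] (h[3] = 0 is the target).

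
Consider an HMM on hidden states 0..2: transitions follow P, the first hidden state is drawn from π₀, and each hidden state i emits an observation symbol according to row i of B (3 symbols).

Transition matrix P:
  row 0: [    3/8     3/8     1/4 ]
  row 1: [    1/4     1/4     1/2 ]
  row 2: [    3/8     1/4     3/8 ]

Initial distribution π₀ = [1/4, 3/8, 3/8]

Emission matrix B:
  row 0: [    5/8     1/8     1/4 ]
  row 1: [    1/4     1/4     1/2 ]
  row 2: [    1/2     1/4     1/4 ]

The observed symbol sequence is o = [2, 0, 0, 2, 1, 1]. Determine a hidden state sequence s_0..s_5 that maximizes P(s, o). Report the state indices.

path = [1, 2, 0, 1, 2, 2]

t=0: δ = [6.250e-02, 1.875e-01, 9.375e-02]  (obs o_0=2)
t=1: δ = [2.930e-02, 1.172e-02, 4.688e-02]  ψ = [1, 1, 1]  (obs o_1=0)
t=2: δ = [1.099e-02, 2.930e-03, 8.789e-03]  ψ = [2, 2, 2]  (obs o_2=0)
t=3: δ = [1.030e-03, 2.060e-03, 8.240e-04]  ψ = [0, 0, 2]  (obs o_3=2)
t=4: δ = [6.437e-05, 1.287e-04, 2.575e-04]  ψ = [1, 1, 1]  (obs o_4=1)
t=5: δ = [1.207e-05, 1.609e-05, 2.414e-05]  ψ = [2, 2, 2]  (obs o_5=1)
backtrack: best end state = 2; path = [1, 2, 0, 1, 2, 2]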